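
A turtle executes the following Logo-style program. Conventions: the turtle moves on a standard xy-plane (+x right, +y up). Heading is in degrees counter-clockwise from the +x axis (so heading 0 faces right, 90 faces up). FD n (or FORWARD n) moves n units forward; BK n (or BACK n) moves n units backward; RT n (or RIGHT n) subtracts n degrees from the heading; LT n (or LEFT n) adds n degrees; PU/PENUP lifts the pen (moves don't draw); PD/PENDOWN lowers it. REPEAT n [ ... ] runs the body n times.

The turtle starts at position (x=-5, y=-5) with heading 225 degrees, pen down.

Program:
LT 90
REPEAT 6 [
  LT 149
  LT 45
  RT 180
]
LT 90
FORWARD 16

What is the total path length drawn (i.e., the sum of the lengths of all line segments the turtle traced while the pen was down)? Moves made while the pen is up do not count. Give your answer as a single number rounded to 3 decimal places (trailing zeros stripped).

Answer: 16

Derivation:
Executing turtle program step by step:
Start: pos=(-5,-5), heading=225, pen down
LT 90: heading 225 -> 315
REPEAT 6 [
  -- iteration 1/6 --
  LT 149: heading 315 -> 104
  LT 45: heading 104 -> 149
  RT 180: heading 149 -> 329
  -- iteration 2/6 --
  LT 149: heading 329 -> 118
  LT 45: heading 118 -> 163
  RT 180: heading 163 -> 343
  -- iteration 3/6 --
  LT 149: heading 343 -> 132
  LT 45: heading 132 -> 177
  RT 180: heading 177 -> 357
  -- iteration 4/6 --
  LT 149: heading 357 -> 146
  LT 45: heading 146 -> 191
  RT 180: heading 191 -> 11
  -- iteration 5/6 --
  LT 149: heading 11 -> 160
  LT 45: heading 160 -> 205
  RT 180: heading 205 -> 25
  -- iteration 6/6 --
  LT 149: heading 25 -> 174
  LT 45: heading 174 -> 219
  RT 180: heading 219 -> 39
]
LT 90: heading 39 -> 129
FD 16: (-5,-5) -> (-15.069,7.434) [heading=129, draw]
Final: pos=(-15.069,7.434), heading=129, 1 segment(s) drawn

Segment lengths:
  seg 1: (-5,-5) -> (-15.069,7.434), length = 16
Total = 16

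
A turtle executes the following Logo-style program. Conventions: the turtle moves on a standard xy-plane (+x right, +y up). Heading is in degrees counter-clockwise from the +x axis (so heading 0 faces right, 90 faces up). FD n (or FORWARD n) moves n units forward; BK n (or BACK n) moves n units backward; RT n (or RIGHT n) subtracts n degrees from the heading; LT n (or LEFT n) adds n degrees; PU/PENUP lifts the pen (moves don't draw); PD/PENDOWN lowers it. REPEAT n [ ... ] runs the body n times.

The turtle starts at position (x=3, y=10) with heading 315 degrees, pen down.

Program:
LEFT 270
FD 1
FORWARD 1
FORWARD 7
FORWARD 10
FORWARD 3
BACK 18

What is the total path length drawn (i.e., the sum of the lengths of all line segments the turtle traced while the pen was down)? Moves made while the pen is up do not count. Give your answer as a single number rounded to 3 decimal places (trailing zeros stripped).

Executing turtle program step by step:
Start: pos=(3,10), heading=315, pen down
LT 270: heading 315 -> 225
FD 1: (3,10) -> (2.293,9.293) [heading=225, draw]
FD 1: (2.293,9.293) -> (1.586,8.586) [heading=225, draw]
FD 7: (1.586,8.586) -> (-3.364,3.636) [heading=225, draw]
FD 10: (-3.364,3.636) -> (-10.435,-3.435) [heading=225, draw]
FD 3: (-10.435,-3.435) -> (-12.556,-5.556) [heading=225, draw]
BK 18: (-12.556,-5.556) -> (0.172,7.172) [heading=225, draw]
Final: pos=(0.172,7.172), heading=225, 6 segment(s) drawn

Segment lengths:
  seg 1: (3,10) -> (2.293,9.293), length = 1
  seg 2: (2.293,9.293) -> (1.586,8.586), length = 1
  seg 3: (1.586,8.586) -> (-3.364,3.636), length = 7
  seg 4: (-3.364,3.636) -> (-10.435,-3.435), length = 10
  seg 5: (-10.435,-3.435) -> (-12.556,-5.556), length = 3
  seg 6: (-12.556,-5.556) -> (0.172,7.172), length = 18
Total = 40

Answer: 40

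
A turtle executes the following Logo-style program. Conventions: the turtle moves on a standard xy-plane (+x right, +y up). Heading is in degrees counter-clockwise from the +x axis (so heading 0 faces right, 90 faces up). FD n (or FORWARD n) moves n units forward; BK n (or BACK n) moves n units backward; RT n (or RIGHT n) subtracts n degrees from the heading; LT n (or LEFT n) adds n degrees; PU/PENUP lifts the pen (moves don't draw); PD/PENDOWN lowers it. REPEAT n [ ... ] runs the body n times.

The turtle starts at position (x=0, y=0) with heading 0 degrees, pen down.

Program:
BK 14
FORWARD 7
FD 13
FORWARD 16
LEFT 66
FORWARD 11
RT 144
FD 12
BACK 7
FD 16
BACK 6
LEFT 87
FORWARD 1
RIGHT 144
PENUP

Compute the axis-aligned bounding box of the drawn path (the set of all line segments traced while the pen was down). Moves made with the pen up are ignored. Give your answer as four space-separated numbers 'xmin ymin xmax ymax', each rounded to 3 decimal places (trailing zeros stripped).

Executing turtle program step by step:
Start: pos=(0,0), heading=0, pen down
BK 14: (0,0) -> (-14,0) [heading=0, draw]
FD 7: (-14,0) -> (-7,0) [heading=0, draw]
FD 13: (-7,0) -> (6,0) [heading=0, draw]
FD 16: (6,0) -> (22,0) [heading=0, draw]
LT 66: heading 0 -> 66
FD 11: (22,0) -> (26.474,10.049) [heading=66, draw]
RT 144: heading 66 -> 282
FD 12: (26.474,10.049) -> (28.969,-1.689) [heading=282, draw]
BK 7: (28.969,-1.689) -> (27.514,5.158) [heading=282, draw]
FD 16: (27.514,5.158) -> (30.84,-10.492) [heading=282, draw]
BK 6: (30.84,-10.492) -> (29.593,-4.623) [heading=282, draw]
LT 87: heading 282 -> 9
FD 1: (29.593,-4.623) -> (30.58,-4.467) [heading=9, draw]
RT 144: heading 9 -> 225
PU: pen up
Final: pos=(30.58,-4.467), heading=225, 10 segment(s) drawn

Segment endpoints: x in {-14, -7, 0, 6, 22, 26.474, 27.514, 28.969, 29.593, 30.58, 30.84}, y in {-10.492, -4.623, -4.467, -1.689, 0, 5.158, 10.049}
xmin=-14, ymin=-10.492, xmax=30.84, ymax=10.049

Answer: -14 -10.492 30.84 10.049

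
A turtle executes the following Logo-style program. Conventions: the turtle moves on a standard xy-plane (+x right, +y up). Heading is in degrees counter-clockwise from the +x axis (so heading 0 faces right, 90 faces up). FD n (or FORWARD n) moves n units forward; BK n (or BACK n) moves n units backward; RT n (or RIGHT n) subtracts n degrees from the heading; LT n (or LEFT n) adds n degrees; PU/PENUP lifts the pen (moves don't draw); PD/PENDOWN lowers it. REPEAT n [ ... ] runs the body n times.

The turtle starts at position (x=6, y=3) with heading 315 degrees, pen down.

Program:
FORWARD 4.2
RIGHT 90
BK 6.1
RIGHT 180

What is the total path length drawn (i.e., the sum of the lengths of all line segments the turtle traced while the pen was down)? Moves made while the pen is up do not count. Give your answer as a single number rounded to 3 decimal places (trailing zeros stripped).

Executing turtle program step by step:
Start: pos=(6,3), heading=315, pen down
FD 4.2: (6,3) -> (8.97,0.03) [heading=315, draw]
RT 90: heading 315 -> 225
BK 6.1: (8.97,0.03) -> (13.283,4.344) [heading=225, draw]
RT 180: heading 225 -> 45
Final: pos=(13.283,4.344), heading=45, 2 segment(s) drawn

Segment lengths:
  seg 1: (6,3) -> (8.97,0.03), length = 4.2
  seg 2: (8.97,0.03) -> (13.283,4.344), length = 6.1
Total = 10.3

Answer: 10.3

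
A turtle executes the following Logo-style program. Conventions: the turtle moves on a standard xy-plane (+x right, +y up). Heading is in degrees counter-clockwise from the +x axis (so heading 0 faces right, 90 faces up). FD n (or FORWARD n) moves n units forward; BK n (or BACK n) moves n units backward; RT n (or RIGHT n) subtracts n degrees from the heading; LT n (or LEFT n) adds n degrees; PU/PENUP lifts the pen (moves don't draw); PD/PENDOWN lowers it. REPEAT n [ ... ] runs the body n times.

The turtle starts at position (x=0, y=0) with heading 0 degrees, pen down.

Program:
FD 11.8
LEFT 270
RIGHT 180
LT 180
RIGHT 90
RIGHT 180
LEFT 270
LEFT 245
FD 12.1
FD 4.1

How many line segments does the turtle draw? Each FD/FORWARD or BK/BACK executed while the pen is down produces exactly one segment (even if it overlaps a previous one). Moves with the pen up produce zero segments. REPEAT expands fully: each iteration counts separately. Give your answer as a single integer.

Answer: 3

Derivation:
Executing turtle program step by step:
Start: pos=(0,0), heading=0, pen down
FD 11.8: (0,0) -> (11.8,0) [heading=0, draw]
LT 270: heading 0 -> 270
RT 180: heading 270 -> 90
LT 180: heading 90 -> 270
RT 90: heading 270 -> 180
RT 180: heading 180 -> 0
LT 270: heading 0 -> 270
LT 245: heading 270 -> 155
FD 12.1: (11.8,0) -> (0.834,5.114) [heading=155, draw]
FD 4.1: (0.834,5.114) -> (-2.882,6.846) [heading=155, draw]
Final: pos=(-2.882,6.846), heading=155, 3 segment(s) drawn
Segments drawn: 3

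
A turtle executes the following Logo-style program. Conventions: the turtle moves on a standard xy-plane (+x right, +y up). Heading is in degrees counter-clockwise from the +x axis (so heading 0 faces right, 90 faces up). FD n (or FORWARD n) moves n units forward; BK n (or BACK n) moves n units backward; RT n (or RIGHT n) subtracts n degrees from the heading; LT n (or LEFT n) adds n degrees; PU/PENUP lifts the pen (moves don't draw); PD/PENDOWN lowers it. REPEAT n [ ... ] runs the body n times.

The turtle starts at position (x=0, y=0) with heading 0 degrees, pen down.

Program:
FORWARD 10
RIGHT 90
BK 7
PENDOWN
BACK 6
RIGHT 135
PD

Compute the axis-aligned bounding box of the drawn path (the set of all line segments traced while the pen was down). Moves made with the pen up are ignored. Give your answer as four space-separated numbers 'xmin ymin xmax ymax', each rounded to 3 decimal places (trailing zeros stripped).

Answer: 0 0 10 13

Derivation:
Executing turtle program step by step:
Start: pos=(0,0), heading=0, pen down
FD 10: (0,0) -> (10,0) [heading=0, draw]
RT 90: heading 0 -> 270
BK 7: (10,0) -> (10,7) [heading=270, draw]
PD: pen down
BK 6: (10,7) -> (10,13) [heading=270, draw]
RT 135: heading 270 -> 135
PD: pen down
Final: pos=(10,13), heading=135, 3 segment(s) drawn

Segment endpoints: x in {0, 10}, y in {0, 7, 13}
xmin=0, ymin=0, xmax=10, ymax=13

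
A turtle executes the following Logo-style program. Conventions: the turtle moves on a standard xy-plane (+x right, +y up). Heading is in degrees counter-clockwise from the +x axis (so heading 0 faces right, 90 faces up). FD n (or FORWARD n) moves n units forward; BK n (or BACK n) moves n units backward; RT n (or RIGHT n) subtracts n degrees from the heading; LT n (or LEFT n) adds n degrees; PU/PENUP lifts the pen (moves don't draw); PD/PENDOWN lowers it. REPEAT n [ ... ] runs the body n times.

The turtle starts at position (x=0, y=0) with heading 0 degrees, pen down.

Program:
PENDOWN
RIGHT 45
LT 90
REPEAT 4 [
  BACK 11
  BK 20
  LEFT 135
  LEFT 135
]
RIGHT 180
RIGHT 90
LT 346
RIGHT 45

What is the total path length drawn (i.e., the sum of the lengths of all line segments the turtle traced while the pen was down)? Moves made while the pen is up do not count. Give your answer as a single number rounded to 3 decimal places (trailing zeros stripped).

Answer: 124

Derivation:
Executing turtle program step by step:
Start: pos=(0,0), heading=0, pen down
PD: pen down
RT 45: heading 0 -> 315
LT 90: heading 315 -> 45
REPEAT 4 [
  -- iteration 1/4 --
  BK 11: (0,0) -> (-7.778,-7.778) [heading=45, draw]
  BK 20: (-7.778,-7.778) -> (-21.92,-21.92) [heading=45, draw]
  LT 135: heading 45 -> 180
  LT 135: heading 180 -> 315
  -- iteration 2/4 --
  BK 11: (-21.92,-21.92) -> (-29.698,-14.142) [heading=315, draw]
  BK 20: (-29.698,-14.142) -> (-43.841,0) [heading=315, draw]
  LT 135: heading 315 -> 90
  LT 135: heading 90 -> 225
  -- iteration 3/4 --
  BK 11: (-43.841,0) -> (-36.062,7.778) [heading=225, draw]
  BK 20: (-36.062,7.778) -> (-21.92,21.92) [heading=225, draw]
  LT 135: heading 225 -> 0
  LT 135: heading 0 -> 135
  -- iteration 4/4 --
  BK 11: (-21.92,21.92) -> (-14.142,14.142) [heading=135, draw]
  BK 20: (-14.142,14.142) -> (0,0) [heading=135, draw]
  LT 135: heading 135 -> 270
  LT 135: heading 270 -> 45
]
RT 180: heading 45 -> 225
RT 90: heading 225 -> 135
LT 346: heading 135 -> 121
RT 45: heading 121 -> 76
Final: pos=(0,0), heading=76, 8 segment(s) drawn

Segment lengths:
  seg 1: (0,0) -> (-7.778,-7.778), length = 11
  seg 2: (-7.778,-7.778) -> (-21.92,-21.92), length = 20
  seg 3: (-21.92,-21.92) -> (-29.698,-14.142), length = 11
  seg 4: (-29.698,-14.142) -> (-43.841,0), length = 20
  seg 5: (-43.841,0) -> (-36.062,7.778), length = 11
  seg 6: (-36.062,7.778) -> (-21.92,21.92), length = 20
  seg 7: (-21.92,21.92) -> (-14.142,14.142), length = 11
  seg 8: (-14.142,14.142) -> (0,0), length = 20
Total = 124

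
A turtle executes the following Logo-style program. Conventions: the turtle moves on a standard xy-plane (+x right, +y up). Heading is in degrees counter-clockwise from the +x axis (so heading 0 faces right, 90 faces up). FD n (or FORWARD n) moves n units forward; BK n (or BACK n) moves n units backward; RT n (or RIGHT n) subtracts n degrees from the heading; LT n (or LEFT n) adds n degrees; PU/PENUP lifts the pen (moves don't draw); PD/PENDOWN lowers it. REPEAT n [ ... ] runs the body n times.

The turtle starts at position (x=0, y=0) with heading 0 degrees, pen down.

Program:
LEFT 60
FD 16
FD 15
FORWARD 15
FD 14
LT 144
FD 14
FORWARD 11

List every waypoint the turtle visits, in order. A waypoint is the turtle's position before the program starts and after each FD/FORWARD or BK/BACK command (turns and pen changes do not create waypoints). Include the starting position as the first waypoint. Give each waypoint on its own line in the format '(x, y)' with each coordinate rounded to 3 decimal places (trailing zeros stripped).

Executing turtle program step by step:
Start: pos=(0,0), heading=0, pen down
LT 60: heading 0 -> 60
FD 16: (0,0) -> (8,13.856) [heading=60, draw]
FD 15: (8,13.856) -> (15.5,26.847) [heading=60, draw]
FD 15: (15.5,26.847) -> (23,39.837) [heading=60, draw]
FD 14: (23,39.837) -> (30,51.962) [heading=60, draw]
LT 144: heading 60 -> 204
FD 14: (30,51.962) -> (17.21,46.267) [heading=204, draw]
FD 11: (17.21,46.267) -> (7.161,41.793) [heading=204, draw]
Final: pos=(7.161,41.793), heading=204, 6 segment(s) drawn
Waypoints (7 total):
(0, 0)
(8, 13.856)
(15.5, 26.847)
(23, 39.837)
(30, 51.962)
(17.21, 46.267)
(7.161, 41.793)

Answer: (0, 0)
(8, 13.856)
(15.5, 26.847)
(23, 39.837)
(30, 51.962)
(17.21, 46.267)
(7.161, 41.793)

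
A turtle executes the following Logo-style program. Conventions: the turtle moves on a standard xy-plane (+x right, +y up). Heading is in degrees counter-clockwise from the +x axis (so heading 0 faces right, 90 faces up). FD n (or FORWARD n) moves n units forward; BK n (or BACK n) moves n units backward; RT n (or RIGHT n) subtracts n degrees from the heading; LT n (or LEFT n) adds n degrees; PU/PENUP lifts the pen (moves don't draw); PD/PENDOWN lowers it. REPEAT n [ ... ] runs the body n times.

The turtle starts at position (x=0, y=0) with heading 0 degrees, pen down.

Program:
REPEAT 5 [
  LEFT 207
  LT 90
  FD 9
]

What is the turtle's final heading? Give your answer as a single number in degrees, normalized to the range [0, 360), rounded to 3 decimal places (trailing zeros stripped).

Executing turtle program step by step:
Start: pos=(0,0), heading=0, pen down
REPEAT 5 [
  -- iteration 1/5 --
  LT 207: heading 0 -> 207
  LT 90: heading 207 -> 297
  FD 9: (0,0) -> (4.086,-8.019) [heading=297, draw]
  -- iteration 2/5 --
  LT 207: heading 297 -> 144
  LT 90: heading 144 -> 234
  FD 9: (4.086,-8.019) -> (-1.204,-15.3) [heading=234, draw]
  -- iteration 3/5 --
  LT 207: heading 234 -> 81
  LT 90: heading 81 -> 171
  FD 9: (-1.204,-15.3) -> (-10.093,-13.892) [heading=171, draw]
  -- iteration 4/5 --
  LT 207: heading 171 -> 18
  LT 90: heading 18 -> 108
  FD 9: (-10.093,-13.892) -> (-12.875,-5.333) [heading=108, draw]
  -- iteration 5/5 --
  LT 207: heading 108 -> 315
  LT 90: heading 315 -> 45
  FD 9: (-12.875,-5.333) -> (-6.511,1.031) [heading=45, draw]
]
Final: pos=(-6.511,1.031), heading=45, 5 segment(s) drawn

Answer: 45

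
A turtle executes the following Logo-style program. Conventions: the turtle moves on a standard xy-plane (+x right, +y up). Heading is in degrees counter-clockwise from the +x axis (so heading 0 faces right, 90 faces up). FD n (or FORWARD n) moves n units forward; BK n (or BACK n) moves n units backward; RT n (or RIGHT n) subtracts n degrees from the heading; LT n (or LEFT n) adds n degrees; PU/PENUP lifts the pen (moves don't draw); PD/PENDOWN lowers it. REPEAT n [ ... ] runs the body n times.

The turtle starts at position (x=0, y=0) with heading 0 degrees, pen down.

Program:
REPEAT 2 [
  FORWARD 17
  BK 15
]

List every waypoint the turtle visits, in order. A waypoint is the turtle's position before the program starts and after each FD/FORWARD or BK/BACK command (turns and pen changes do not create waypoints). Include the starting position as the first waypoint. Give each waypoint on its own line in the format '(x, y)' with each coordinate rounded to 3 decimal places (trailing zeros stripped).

Executing turtle program step by step:
Start: pos=(0,0), heading=0, pen down
REPEAT 2 [
  -- iteration 1/2 --
  FD 17: (0,0) -> (17,0) [heading=0, draw]
  BK 15: (17,0) -> (2,0) [heading=0, draw]
  -- iteration 2/2 --
  FD 17: (2,0) -> (19,0) [heading=0, draw]
  BK 15: (19,0) -> (4,0) [heading=0, draw]
]
Final: pos=(4,0), heading=0, 4 segment(s) drawn
Waypoints (5 total):
(0, 0)
(17, 0)
(2, 0)
(19, 0)
(4, 0)

Answer: (0, 0)
(17, 0)
(2, 0)
(19, 0)
(4, 0)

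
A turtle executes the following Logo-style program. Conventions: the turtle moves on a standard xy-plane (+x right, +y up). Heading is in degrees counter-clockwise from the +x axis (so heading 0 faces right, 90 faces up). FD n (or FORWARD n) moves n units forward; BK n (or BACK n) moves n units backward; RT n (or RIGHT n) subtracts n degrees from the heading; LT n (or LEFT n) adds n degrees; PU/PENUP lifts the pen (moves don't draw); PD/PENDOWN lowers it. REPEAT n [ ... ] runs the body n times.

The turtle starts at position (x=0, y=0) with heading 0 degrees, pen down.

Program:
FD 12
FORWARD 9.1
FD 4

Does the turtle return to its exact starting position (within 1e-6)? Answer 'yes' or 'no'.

Executing turtle program step by step:
Start: pos=(0,0), heading=0, pen down
FD 12: (0,0) -> (12,0) [heading=0, draw]
FD 9.1: (12,0) -> (21.1,0) [heading=0, draw]
FD 4: (21.1,0) -> (25.1,0) [heading=0, draw]
Final: pos=(25.1,0), heading=0, 3 segment(s) drawn

Start position: (0, 0)
Final position: (25.1, 0)
Distance = 25.1; >= 1e-6 -> NOT closed

Answer: no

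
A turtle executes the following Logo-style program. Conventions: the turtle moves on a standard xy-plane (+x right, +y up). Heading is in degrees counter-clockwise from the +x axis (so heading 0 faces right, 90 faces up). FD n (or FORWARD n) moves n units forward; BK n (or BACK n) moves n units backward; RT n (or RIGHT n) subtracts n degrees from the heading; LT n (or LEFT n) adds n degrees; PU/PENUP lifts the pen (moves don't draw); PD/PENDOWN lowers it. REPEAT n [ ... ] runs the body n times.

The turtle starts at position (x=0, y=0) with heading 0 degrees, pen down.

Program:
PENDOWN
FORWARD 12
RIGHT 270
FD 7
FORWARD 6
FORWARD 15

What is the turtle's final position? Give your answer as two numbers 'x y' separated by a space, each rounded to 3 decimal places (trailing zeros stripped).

Executing turtle program step by step:
Start: pos=(0,0), heading=0, pen down
PD: pen down
FD 12: (0,0) -> (12,0) [heading=0, draw]
RT 270: heading 0 -> 90
FD 7: (12,0) -> (12,7) [heading=90, draw]
FD 6: (12,7) -> (12,13) [heading=90, draw]
FD 15: (12,13) -> (12,28) [heading=90, draw]
Final: pos=(12,28), heading=90, 4 segment(s) drawn

Answer: 12 28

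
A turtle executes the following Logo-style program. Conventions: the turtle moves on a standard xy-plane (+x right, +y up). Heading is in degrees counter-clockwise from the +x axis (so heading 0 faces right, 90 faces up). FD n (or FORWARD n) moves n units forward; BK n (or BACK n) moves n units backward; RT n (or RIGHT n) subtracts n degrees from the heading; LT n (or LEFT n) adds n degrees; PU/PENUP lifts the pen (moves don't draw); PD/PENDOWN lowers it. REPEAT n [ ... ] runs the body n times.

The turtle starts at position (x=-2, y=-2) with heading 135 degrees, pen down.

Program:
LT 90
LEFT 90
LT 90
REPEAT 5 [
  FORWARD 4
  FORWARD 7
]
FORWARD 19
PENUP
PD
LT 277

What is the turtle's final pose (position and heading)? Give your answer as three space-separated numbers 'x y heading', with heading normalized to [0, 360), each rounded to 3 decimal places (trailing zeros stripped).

Executing turtle program step by step:
Start: pos=(-2,-2), heading=135, pen down
LT 90: heading 135 -> 225
LT 90: heading 225 -> 315
LT 90: heading 315 -> 45
REPEAT 5 [
  -- iteration 1/5 --
  FD 4: (-2,-2) -> (0.828,0.828) [heading=45, draw]
  FD 7: (0.828,0.828) -> (5.778,5.778) [heading=45, draw]
  -- iteration 2/5 --
  FD 4: (5.778,5.778) -> (8.607,8.607) [heading=45, draw]
  FD 7: (8.607,8.607) -> (13.556,13.556) [heading=45, draw]
  -- iteration 3/5 --
  FD 4: (13.556,13.556) -> (16.385,16.385) [heading=45, draw]
  FD 7: (16.385,16.385) -> (21.335,21.335) [heading=45, draw]
  -- iteration 4/5 --
  FD 4: (21.335,21.335) -> (24.163,24.163) [heading=45, draw]
  FD 7: (24.163,24.163) -> (29.113,29.113) [heading=45, draw]
  -- iteration 5/5 --
  FD 4: (29.113,29.113) -> (31.941,31.941) [heading=45, draw]
  FD 7: (31.941,31.941) -> (36.891,36.891) [heading=45, draw]
]
FD 19: (36.891,36.891) -> (50.326,50.326) [heading=45, draw]
PU: pen up
PD: pen down
LT 277: heading 45 -> 322
Final: pos=(50.326,50.326), heading=322, 11 segment(s) drawn

Answer: 50.326 50.326 322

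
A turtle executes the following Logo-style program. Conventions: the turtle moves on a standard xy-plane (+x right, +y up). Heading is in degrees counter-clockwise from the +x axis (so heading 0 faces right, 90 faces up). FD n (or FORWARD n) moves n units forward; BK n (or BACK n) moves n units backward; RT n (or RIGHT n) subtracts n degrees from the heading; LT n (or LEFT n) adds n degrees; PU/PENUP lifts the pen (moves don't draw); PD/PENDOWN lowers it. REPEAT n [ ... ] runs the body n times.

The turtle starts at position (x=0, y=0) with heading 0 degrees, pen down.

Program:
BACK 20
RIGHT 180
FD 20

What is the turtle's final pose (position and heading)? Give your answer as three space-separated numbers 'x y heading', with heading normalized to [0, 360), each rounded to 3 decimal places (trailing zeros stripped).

Answer: -40 0 180

Derivation:
Executing turtle program step by step:
Start: pos=(0,0), heading=0, pen down
BK 20: (0,0) -> (-20,0) [heading=0, draw]
RT 180: heading 0 -> 180
FD 20: (-20,0) -> (-40,0) [heading=180, draw]
Final: pos=(-40,0), heading=180, 2 segment(s) drawn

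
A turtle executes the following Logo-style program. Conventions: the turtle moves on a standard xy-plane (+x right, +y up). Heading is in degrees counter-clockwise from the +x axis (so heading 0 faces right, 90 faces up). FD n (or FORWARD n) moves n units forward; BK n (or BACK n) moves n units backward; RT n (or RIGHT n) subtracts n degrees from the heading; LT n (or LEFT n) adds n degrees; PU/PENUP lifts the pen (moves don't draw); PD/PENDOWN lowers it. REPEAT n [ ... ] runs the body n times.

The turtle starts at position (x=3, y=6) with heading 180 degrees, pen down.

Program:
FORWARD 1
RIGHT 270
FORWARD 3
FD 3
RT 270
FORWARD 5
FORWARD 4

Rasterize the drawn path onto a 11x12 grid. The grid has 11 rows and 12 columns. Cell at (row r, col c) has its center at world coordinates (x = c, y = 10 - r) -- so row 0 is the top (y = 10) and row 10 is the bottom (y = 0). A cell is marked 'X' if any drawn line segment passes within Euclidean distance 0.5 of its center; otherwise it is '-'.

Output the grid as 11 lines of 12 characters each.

Segment 0: (3,6) -> (2,6)
Segment 1: (2,6) -> (2,3)
Segment 2: (2,3) -> (2,0)
Segment 3: (2,0) -> (7,0)
Segment 4: (7,0) -> (11,0)

Answer: ------------
------------
------------
------------
--XX--------
--X---------
--X---------
--X---------
--X---------
--X---------
--XXXXXXXXXX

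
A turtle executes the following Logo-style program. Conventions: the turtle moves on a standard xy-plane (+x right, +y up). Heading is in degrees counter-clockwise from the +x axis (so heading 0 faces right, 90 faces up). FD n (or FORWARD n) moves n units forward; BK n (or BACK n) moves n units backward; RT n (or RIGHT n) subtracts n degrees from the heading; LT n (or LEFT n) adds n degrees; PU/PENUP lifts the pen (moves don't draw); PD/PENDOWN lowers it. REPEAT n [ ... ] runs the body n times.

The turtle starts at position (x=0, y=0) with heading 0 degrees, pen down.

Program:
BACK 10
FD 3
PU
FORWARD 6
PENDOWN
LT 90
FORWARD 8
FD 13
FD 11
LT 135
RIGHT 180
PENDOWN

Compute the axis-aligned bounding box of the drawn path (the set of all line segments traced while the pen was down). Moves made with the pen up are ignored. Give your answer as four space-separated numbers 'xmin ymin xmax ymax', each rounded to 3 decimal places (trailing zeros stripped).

Executing turtle program step by step:
Start: pos=(0,0), heading=0, pen down
BK 10: (0,0) -> (-10,0) [heading=0, draw]
FD 3: (-10,0) -> (-7,0) [heading=0, draw]
PU: pen up
FD 6: (-7,0) -> (-1,0) [heading=0, move]
PD: pen down
LT 90: heading 0 -> 90
FD 8: (-1,0) -> (-1,8) [heading=90, draw]
FD 13: (-1,8) -> (-1,21) [heading=90, draw]
FD 11: (-1,21) -> (-1,32) [heading=90, draw]
LT 135: heading 90 -> 225
RT 180: heading 225 -> 45
PD: pen down
Final: pos=(-1,32), heading=45, 5 segment(s) drawn

Segment endpoints: x in {-10, -7, -1, -1, -1, -1, 0}, y in {0, 8, 21, 32}
xmin=-10, ymin=0, xmax=0, ymax=32

Answer: -10 0 0 32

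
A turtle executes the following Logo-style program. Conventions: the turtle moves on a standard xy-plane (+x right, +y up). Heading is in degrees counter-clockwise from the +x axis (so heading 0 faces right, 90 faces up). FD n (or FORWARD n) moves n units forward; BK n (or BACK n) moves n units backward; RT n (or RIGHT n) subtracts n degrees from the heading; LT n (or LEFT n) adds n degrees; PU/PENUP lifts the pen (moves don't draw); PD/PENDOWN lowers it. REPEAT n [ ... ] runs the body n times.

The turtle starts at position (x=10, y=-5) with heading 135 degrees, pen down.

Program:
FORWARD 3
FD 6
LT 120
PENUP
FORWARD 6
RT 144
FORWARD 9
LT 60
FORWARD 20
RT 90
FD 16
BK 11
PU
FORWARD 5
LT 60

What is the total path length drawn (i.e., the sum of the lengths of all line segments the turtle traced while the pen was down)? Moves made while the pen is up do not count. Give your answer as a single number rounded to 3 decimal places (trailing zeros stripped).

Answer: 9

Derivation:
Executing turtle program step by step:
Start: pos=(10,-5), heading=135, pen down
FD 3: (10,-5) -> (7.879,-2.879) [heading=135, draw]
FD 6: (7.879,-2.879) -> (3.636,1.364) [heading=135, draw]
LT 120: heading 135 -> 255
PU: pen up
FD 6: (3.636,1.364) -> (2.083,-4.432) [heading=255, move]
RT 144: heading 255 -> 111
FD 9: (2.083,-4.432) -> (-1.142,3.971) [heading=111, move]
LT 60: heading 111 -> 171
FD 20: (-1.142,3.971) -> (-20.896,7.099) [heading=171, move]
RT 90: heading 171 -> 81
FD 16: (-20.896,7.099) -> (-18.393,22.902) [heading=81, move]
BK 11: (-18.393,22.902) -> (-20.114,12.038) [heading=81, move]
PU: pen up
FD 5: (-20.114,12.038) -> (-19.332,16.976) [heading=81, move]
LT 60: heading 81 -> 141
Final: pos=(-19.332,16.976), heading=141, 2 segment(s) drawn

Segment lengths:
  seg 1: (10,-5) -> (7.879,-2.879), length = 3
  seg 2: (7.879,-2.879) -> (3.636,1.364), length = 6
Total = 9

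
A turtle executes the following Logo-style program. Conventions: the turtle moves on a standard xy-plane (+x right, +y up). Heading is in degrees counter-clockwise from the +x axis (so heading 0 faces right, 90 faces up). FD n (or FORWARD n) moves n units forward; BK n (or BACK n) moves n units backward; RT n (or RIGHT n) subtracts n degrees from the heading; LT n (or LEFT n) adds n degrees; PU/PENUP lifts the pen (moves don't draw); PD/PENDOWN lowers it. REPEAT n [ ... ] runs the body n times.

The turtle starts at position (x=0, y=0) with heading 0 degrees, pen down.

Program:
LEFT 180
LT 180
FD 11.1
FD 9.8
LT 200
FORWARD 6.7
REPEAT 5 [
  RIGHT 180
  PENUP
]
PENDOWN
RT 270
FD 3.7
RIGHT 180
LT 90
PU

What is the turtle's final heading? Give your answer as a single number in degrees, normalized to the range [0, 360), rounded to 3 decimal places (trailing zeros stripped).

Executing turtle program step by step:
Start: pos=(0,0), heading=0, pen down
LT 180: heading 0 -> 180
LT 180: heading 180 -> 0
FD 11.1: (0,0) -> (11.1,0) [heading=0, draw]
FD 9.8: (11.1,0) -> (20.9,0) [heading=0, draw]
LT 200: heading 0 -> 200
FD 6.7: (20.9,0) -> (14.604,-2.292) [heading=200, draw]
REPEAT 5 [
  -- iteration 1/5 --
  RT 180: heading 200 -> 20
  PU: pen up
  -- iteration 2/5 --
  RT 180: heading 20 -> 200
  PU: pen up
  -- iteration 3/5 --
  RT 180: heading 200 -> 20
  PU: pen up
  -- iteration 4/5 --
  RT 180: heading 20 -> 200
  PU: pen up
  -- iteration 5/5 --
  RT 180: heading 200 -> 20
  PU: pen up
]
PD: pen down
RT 270: heading 20 -> 110
FD 3.7: (14.604,-2.292) -> (13.339,1.185) [heading=110, draw]
RT 180: heading 110 -> 290
LT 90: heading 290 -> 20
PU: pen up
Final: pos=(13.339,1.185), heading=20, 4 segment(s) drawn

Answer: 20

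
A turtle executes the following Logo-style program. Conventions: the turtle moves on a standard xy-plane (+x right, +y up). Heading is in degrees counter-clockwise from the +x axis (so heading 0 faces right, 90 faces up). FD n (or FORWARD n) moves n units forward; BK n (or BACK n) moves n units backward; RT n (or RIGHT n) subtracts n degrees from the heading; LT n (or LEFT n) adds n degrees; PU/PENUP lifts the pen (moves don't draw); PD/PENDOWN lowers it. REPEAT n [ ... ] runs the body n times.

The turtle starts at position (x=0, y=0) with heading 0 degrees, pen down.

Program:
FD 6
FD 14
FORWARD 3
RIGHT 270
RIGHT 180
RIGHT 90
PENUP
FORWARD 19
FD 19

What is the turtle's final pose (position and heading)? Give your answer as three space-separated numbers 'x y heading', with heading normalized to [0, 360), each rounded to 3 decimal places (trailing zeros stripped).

Answer: -15 0 180

Derivation:
Executing turtle program step by step:
Start: pos=(0,0), heading=0, pen down
FD 6: (0,0) -> (6,0) [heading=0, draw]
FD 14: (6,0) -> (20,0) [heading=0, draw]
FD 3: (20,0) -> (23,0) [heading=0, draw]
RT 270: heading 0 -> 90
RT 180: heading 90 -> 270
RT 90: heading 270 -> 180
PU: pen up
FD 19: (23,0) -> (4,0) [heading=180, move]
FD 19: (4,0) -> (-15,0) [heading=180, move]
Final: pos=(-15,0), heading=180, 3 segment(s) drawn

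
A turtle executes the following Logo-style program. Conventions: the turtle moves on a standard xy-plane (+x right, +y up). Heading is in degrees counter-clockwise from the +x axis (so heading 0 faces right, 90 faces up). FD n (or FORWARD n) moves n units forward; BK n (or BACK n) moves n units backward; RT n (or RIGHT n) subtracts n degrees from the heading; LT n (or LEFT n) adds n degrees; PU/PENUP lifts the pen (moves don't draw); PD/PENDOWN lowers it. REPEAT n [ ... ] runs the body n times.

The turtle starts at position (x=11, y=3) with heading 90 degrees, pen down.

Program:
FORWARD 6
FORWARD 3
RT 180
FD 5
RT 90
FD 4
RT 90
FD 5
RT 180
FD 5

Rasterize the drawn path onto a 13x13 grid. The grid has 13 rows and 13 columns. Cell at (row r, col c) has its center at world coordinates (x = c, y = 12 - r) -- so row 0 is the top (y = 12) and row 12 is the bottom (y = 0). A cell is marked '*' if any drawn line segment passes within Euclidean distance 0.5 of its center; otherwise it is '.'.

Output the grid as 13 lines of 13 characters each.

Segment 0: (11,3) -> (11,9)
Segment 1: (11,9) -> (11,12)
Segment 2: (11,12) -> (11,7)
Segment 3: (11,7) -> (7,7)
Segment 4: (7,7) -> (7,12)
Segment 5: (7,12) -> (7,7)

Answer: .......*...*.
.......*...*.
.......*...*.
.......*...*.
.......*...*.
.......*****.
...........*.
...........*.
...........*.
...........*.
.............
.............
.............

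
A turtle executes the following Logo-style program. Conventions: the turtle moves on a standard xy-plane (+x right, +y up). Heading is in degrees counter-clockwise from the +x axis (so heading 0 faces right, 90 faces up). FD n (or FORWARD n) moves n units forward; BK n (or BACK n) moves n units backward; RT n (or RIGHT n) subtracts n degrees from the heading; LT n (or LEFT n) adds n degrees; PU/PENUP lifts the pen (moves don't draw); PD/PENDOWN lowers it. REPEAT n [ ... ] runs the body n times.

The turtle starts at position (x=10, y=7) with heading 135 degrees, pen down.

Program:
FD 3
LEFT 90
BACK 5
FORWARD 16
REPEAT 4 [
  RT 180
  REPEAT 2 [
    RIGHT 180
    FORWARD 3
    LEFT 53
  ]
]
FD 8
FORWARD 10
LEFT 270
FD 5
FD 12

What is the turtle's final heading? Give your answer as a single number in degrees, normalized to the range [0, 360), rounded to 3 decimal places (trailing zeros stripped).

Answer: 199

Derivation:
Executing turtle program step by step:
Start: pos=(10,7), heading=135, pen down
FD 3: (10,7) -> (7.879,9.121) [heading=135, draw]
LT 90: heading 135 -> 225
BK 5: (7.879,9.121) -> (11.414,12.657) [heading=225, draw]
FD 16: (11.414,12.657) -> (0.101,1.343) [heading=225, draw]
REPEAT 4 [
  -- iteration 1/4 --
  RT 180: heading 225 -> 45
  REPEAT 2 [
    -- iteration 1/2 --
    RT 180: heading 45 -> 225
    FD 3: (0.101,1.343) -> (-2.021,-0.778) [heading=225, draw]
    LT 53: heading 225 -> 278
    -- iteration 2/2 --
    RT 180: heading 278 -> 98
    FD 3: (-2.021,-0.778) -> (-2.438,2.193) [heading=98, draw]
    LT 53: heading 98 -> 151
  ]
  -- iteration 2/4 --
  RT 180: heading 151 -> 331
  REPEAT 2 [
    -- iteration 1/2 --
    RT 180: heading 331 -> 151
    FD 3: (-2.438,2.193) -> (-5.062,3.647) [heading=151, draw]
    LT 53: heading 151 -> 204
    -- iteration 2/2 --
    RT 180: heading 204 -> 24
    FD 3: (-5.062,3.647) -> (-2.322,4.867) [heading=24, draw]
    LT 53: heading 24 -> 77
  ]
  -- iteration 3/4 --
  RT 180: heading 77 -> 257
  REPEAT 2 [
    -- iteration 1/2 --
    RT 180: heading 257 -> 77
    FD 3: (-2.322,4.867) -> (-1.647,7.79) [heading=77, draw]
    LT 53: heading 77 -> 130
    -- iteration 2/2 --
    RT 180: heading 130 -> 310
    FD 3: (-1.647,7.79) -> (0.282,5.492) [heading=310, draw]
    LT 53: heading 310 -> 3
  ]
  -- iteration 4/4 --
  RT 180: heading 3 -> 183
  REPEAT 2 [
    -- iteration 1/2 --
    RT 180: heading 183 -> 3
    FD 3: (0.282,5.492) -> (3.278,5.649) [heading=3, draw]
    LT 53: heading 3 -> 56
    -- iteration 2/2 --
    RT 180: heading 56 -> 236
    FD 3: (3.278,5.649) -> (1.6,3.162) [heading=236, draw]
    LT 53: heading 236 -> 289
  ]
]
FD 8: (1.6,3.162) -> (4.205,-4.402) [heading=289, draw]
FD 10: (4.205,-4.402) -> (7.46,-13.857) [heading=289, draw]
LT 270: heading 289 -> 199
FD 5: (7.46,-13.857) -> (2.733,-15.485) [heading=199, draw]
FD 12: (2.733,-15.485) -> (-8.614,-19.392) [heading=199, draw]
Final: pos=(-8.614,-19.392), heading=199, 15 segment(s) drawn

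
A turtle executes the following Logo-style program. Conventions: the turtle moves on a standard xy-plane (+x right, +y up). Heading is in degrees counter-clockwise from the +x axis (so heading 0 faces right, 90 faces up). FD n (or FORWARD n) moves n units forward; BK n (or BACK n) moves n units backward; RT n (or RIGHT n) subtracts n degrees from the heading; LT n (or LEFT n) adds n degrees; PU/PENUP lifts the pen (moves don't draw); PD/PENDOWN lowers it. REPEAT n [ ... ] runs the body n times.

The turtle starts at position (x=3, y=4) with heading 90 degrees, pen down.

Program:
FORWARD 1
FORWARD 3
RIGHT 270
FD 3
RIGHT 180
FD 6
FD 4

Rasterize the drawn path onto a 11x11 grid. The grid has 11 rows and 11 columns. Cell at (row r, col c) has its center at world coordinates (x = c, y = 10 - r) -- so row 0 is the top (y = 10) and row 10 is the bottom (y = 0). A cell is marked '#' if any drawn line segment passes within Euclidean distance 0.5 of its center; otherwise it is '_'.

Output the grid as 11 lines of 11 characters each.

Answer: ___________
___________
###########
___#_______
___#_______
___#_______
___#_______
___________
___________
___________
___________

Derivation:
Segment 0: (3,4) -> (3,5)
Segment 1: (3,5) -> (3,8)
Segment 2: (3,8) -> (0,8)
Segment 3: (0,8) -> (6,8)
Segment 4: (6,8) -> (10,8)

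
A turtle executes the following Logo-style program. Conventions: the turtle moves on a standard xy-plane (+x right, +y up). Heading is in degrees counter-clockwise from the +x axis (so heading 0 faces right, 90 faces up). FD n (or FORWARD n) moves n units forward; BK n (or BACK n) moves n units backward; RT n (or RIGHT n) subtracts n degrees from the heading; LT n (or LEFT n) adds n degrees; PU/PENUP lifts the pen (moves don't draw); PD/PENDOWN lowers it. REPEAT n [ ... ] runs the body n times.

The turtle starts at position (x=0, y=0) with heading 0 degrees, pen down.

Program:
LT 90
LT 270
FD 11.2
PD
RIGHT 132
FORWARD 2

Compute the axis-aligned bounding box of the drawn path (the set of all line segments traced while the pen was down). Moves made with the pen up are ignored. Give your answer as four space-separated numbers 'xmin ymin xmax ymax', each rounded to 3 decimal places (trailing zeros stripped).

Answer: 0 -1.486 11.2 0

Derivation:
Executing turtle program step by step:
Start: pos=(0,0), heading=0, pen down
LT 90: heading 0 -> 90
LT 270: heading 90 -> 0
FD 11.2: (0,0) -> (11.2,0) [heading=0, draw]
PD: pen down
RT 132: heading 0 -> 228
FD 2: (11.2,0) -> (9.862,-1.486) [heading=228, draw]
Final: pos=(9.862,-1.486), heading=228, 2 segment(s) drawn

Segment endpoints: x in {0, 9.862, 11.2}, y in {-1.486, 0, 0}
xmin=0, ymin=-1.486, xmax=11.2, ymax=0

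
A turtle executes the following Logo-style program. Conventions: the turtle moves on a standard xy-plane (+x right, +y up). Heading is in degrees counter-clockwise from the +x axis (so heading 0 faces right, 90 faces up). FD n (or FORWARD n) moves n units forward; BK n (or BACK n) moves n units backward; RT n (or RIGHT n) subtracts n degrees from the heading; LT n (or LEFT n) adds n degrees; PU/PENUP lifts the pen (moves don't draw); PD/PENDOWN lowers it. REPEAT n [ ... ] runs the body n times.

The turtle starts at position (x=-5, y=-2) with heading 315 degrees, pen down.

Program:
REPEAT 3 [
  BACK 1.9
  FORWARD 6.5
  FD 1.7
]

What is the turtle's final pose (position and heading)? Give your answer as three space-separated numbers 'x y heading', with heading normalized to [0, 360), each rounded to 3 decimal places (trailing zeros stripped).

Executing turtle program step by step:
Start: pos=(-5,-2), heading=315, pen down
REPEAT 3 [
  -- iteration 1/3 --
  BK 1.9: (-5,-2) -> (-6.344,-0.656) [heading=315, draw]
  FD 6.5: (-6.344,-0.656) -> (-1.747,-5.253) [heading=315, draw]
  FD 1.7: (-1.747,-5.253) -> (-0.545,-6.455) [heading=315, draw]
  -- iteration 2/3 --
  BK 1.9: (-0.545,-6.455) -> (-1.889,-5.111) [heading=315, draw]
  FD 6.5: (-1.889,-5.111) -> (2.707,-9.707) [heading=315, draw]
  FD 1.7: (2.707,-9.707) -> (3.91,-10.91) [heading=315, draw]
  -- iteration 3/3 --
  BK 1.9: (3.91,-10.91) -> (2.566,-9.566) [heading=315, draw]
  FD 6.5: (2.566,-9.566) -> (7.162,-14.162) [heading=315, draw]
  FD 1.7: (7.162,-14.162) -> (8.364,-15.364) [heading=315, draw]
]
Final: pos=(8.364,-15.364), heading=315, 9 segment(s) drawn

Answer: 8.364 -15.364 315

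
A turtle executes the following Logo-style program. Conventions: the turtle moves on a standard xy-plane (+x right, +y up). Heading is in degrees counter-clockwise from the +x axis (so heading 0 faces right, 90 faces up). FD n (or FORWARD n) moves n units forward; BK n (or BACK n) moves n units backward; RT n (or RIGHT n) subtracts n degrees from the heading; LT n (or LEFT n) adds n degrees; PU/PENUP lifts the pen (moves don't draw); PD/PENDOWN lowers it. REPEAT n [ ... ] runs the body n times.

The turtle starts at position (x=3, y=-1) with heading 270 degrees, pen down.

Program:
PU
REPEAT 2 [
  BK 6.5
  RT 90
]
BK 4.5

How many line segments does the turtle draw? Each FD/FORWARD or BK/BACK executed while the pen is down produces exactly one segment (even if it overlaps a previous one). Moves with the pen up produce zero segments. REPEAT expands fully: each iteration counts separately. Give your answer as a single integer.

Answer: 0

Derivation:
Executing turtle program step by step:
Start: pos=(3,-1), heading=270, pen down
PU: pen up
REPEAT 2 [
  -- iteration 1/2 --
  BK 6.5: (3,-1) -> (3,5.5) [heading=270, move]
  RT 90: heading 270 -> 180
  -- iteration 2/2 --
  BK 6.5: (3,5.5) -> (9.5,5.5) [heading=180, move]
  RT 90: heading 180 -> 90
]
BK 4.5: (9.5,5.5) -> (9.5,1) [heading=90, move]
Final: pos=(9.5,1), heading=90, 0 segment(s) drawn
Segments drawn: 0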